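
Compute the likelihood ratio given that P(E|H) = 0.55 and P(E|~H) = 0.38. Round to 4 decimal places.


LR = P(E|H) / P(E|~H)
= 0.55 / 0.38 = 1.4474

1.4474


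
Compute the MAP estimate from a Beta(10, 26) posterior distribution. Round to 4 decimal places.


MAP = mode of Beta distribution
= (alpha - 1)/(alpha + beta - 2)
= (10-1)/(10+26-2)
= 9/34 = 0.2647

0.2647


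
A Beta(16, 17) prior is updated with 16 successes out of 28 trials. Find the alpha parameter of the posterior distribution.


In the Beta-Binomial conjugate update:
alpha_post = alpha_prior + successes
= 16 + 16
= 32

32


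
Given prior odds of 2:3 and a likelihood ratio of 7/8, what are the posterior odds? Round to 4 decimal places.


Posterior odds = prior odds * LR
Prior odds = 2/3 = 0.6667
LR = 7/8 = 0.875
Posterior odds = 0.6667 * 0.875 = 0.5833

0.5833


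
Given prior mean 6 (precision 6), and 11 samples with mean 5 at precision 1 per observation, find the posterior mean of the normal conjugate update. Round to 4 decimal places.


The posterior mean is a precision-weighted average of prior and data.
Post. prec. = 6 + 11 = 17
Post. mean = (36 + 55)/17 = 91/17 = 5.3529

5.3529


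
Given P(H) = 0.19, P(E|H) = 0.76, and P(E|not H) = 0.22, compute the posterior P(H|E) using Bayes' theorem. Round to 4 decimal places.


By Bayes' theorem: P(H|E) = P(E|H)*P(H) / P(E)
P(E) = P(E|H)*P(H) + P(E|not H)*P(not H)
P(E) = 0.76*0.19 + 0.22*0.81 = 0.3226
P(H|E) = 0.76*0.19 / 0.3226 = 0.4476

0.4476


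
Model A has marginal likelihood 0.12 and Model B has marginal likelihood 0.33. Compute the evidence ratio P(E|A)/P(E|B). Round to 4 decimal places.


Evidence ratio = P(E|A) / P(E|B)
= 0.12 / 0.33
= 0.3636

0.3636


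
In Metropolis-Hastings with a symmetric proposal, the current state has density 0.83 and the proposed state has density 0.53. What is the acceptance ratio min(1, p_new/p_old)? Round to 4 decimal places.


Ratio = p_new / p_old = 0.53 / 0.83 = 0.6386
Acceptance = min(1, 0.6386) = 0.6386

0.6386


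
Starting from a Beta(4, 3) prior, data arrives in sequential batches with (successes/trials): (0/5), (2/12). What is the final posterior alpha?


In sequential Bayesian updating, we sum all successes.
Total successes = 2
Final alpha = 4 + 2 = 6

6


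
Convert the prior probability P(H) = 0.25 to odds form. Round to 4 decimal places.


P(not H) = 1 - 0.25 = 0.75
Odds = 0.25 / 0.75 = 0.3333

0.3333


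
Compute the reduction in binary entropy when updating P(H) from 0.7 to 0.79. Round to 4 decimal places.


H_before = -p*log2(p) - (1-p)*log2(1-p) for p=0.7: 0.8813
H_after for p=0.79: 0.7415
Reduction = 0.8813 - 0.7415 = 0.1398

0.1398


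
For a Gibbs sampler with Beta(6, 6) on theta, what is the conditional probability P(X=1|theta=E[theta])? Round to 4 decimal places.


E[theta] = 6/(6+6) = 0.5
P(X=1|theta) = theta = 0.5

0.5


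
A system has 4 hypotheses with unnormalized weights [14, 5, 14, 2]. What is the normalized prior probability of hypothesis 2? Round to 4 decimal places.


The normalized prior is the weight divided by the total.
Total weight = 35
P(H2) = 5 / 35 = 0.1429

0.1429


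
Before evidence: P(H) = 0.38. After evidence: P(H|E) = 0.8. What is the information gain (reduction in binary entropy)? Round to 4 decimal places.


Prior entropy = 0.958
Posterior entropy = 0.7219
Information gain = 0.958 - 0.7219 = 0.2361

0.2361


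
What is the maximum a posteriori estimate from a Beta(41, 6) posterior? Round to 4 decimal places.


The MAP estimate equals the mode of the distribution.
Mode of Beta(a,b) = (a-1)/(a+b-2)
= 40/45
= 0.8889

0.8889


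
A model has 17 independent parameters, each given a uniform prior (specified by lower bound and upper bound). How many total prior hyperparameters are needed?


Each uniform prior needs 2 hyperparameters (lower bound and upper bound).
Total = 2 * 17 = 34

34


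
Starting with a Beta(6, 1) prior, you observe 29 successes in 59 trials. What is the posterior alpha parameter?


For a Beta-Binomial conjugate model:
Posterior alpha = prior alpha + number of successes
= 6 + 29 = 35

35


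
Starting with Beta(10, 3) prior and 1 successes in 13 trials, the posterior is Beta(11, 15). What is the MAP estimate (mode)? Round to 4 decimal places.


The mode of Beta(a, b) when a > 1 and b > 1 is (a-1)/(a+b-2)
= (11 - 1) / (11 + 15 - 2)
= 10 / 24
= 0.4167

0.4167


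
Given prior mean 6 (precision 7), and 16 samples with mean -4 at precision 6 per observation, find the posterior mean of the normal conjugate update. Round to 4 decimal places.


The posterior mean is a precision-weighted average of prior and data.
Post. prec. = 7 + 96 = 103
Post. mean = (42 + -384)/103 = -342/103 = -3.3204

-3.3204


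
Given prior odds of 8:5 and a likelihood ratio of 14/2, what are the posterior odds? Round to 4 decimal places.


Posterior odds = prior odds * LR
Prior odds = 8/5 = 1.6
LR = 14/2 = 7.0
Posterior odds = 1.6 * 7.0 = 11.2

11.2


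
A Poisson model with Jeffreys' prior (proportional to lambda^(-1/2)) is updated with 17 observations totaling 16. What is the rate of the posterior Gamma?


Posterior = Gamma(0.5 + S, n)
= Gamma(0.5 + 16, 17)
Posterior rate = 0 + n = 17

17.0


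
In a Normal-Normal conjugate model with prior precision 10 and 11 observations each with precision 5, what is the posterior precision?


Posterior precision = prior precision + n * observation precision
= 10 + 11 * 5
= 10 + 55 = 65

65


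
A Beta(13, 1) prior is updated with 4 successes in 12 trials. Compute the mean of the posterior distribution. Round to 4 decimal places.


After update: Beta(17, 9)
Mean = 17 / (17 + 9) = 17 / 26
= 0.6538

0.6538


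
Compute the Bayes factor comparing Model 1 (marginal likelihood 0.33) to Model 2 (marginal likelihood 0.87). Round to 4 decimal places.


BF12 = marginal likelihood of M1 / marginal likelihood of M2
= 0.33/0.87
= 0.3793

0.3793


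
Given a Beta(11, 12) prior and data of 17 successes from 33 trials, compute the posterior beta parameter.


Number of failures = 33 - 17 = 16
Posterior beta = 12 + 16 = 28

28


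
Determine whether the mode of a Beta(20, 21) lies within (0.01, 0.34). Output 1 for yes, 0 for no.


First find the mode: (a-1)/(a+b-2) = 0.4872
Is 0.4872 in (0.01, 0.34)? 0

0


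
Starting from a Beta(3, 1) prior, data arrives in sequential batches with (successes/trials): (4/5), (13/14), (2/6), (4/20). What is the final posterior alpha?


In sequential Bayesian updating, we sum all successes.
Total successes = 23
Final alpha = 3 + 23 = 26

26


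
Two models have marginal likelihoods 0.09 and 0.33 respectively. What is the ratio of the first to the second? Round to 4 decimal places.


Evidence ratio = 0.09 / 0.33
= 0.2727

0.2727


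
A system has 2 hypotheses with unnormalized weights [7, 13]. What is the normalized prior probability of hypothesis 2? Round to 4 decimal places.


The normalized prior is the weight divided by the total.
Total weight = 20
P(H2) = 13 / 20 = 0.65

0.65


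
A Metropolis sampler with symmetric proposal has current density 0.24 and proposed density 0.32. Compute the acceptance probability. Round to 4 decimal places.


For symmetric proposals, acceptance = min(1, pi(x*)/pi(x))
= min(1, 0.32/0.24)
= min(1, 1.3333) = 1.0

1.0


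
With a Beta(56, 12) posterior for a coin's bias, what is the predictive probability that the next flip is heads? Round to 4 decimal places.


The predictive probability equals the posterior mean.
P(next = heads) = alpha / (alpha + beta)
= 56 / 68 = 0.8235

0.8235


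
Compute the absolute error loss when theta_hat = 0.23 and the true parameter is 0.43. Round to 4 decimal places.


L = |theta_hat - theta_true|
= |0.23 - 0.43| = 0.2

0.2


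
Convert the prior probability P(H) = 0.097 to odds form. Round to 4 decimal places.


P(not H) = 1 - 0.097 = 0.903
Odds = 0.097 / 0.903 = 0.1074

0.1074


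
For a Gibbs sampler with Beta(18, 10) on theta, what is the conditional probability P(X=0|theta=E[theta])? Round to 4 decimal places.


E[theta] = 18/(18+10) = 0.6429
P(X=0|theta) = 1 - theta = 0.3571

0.3571


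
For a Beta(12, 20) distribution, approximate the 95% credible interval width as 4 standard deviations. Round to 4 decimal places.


Variance of Beta(a,b) = ab / ((a+b)^2 * (a+b+1))
= 12*20 / ((32)^2 * 33)
= 0.0071
SD = sqrt(0.0071) = 0.0843
Width = 4 * SD = 0.3371

0.3371


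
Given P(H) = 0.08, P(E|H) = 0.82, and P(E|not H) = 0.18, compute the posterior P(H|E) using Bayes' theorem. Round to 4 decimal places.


By Bayes' theorem: P(H|E) = P(E|H)*P(H) / P(E)
P(E) = P(E|H)*P(H) + P(E|not H)*P(not H)
P(E) = 0.82*0.08 + 0.18*0.92 = 0.2312
P(H|E) = 0.82*0.08 / 0.2312 = 0.2837

0.2837


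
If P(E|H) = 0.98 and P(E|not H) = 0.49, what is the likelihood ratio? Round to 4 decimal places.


Likelihood ratio = P(E|H) / P(E|not H)
= 0.98 / 0.49
= 2.0

2.0


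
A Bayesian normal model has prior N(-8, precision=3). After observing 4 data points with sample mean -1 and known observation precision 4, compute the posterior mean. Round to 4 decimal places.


Posterior mean = (prior_precision * prior_mean + n * data_precision * data_mean) / (prior_precision + n * data_precision)
Numerator = 3*-8 + 4*4*-1 = -40
Denominator = 3 + 4*4 = 19
Posterior mean = -2.1053

-2.1053


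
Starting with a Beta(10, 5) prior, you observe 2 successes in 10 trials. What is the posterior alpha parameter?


For a Beta-Binomial conjugate model:
Posterior alpha = prior alpha + number of successes
= 10 + 2 = 12

12


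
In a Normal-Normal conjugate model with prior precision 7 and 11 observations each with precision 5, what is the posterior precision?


Posterior precision = prior precision + n * observation precision
= 7 + 11 * 5
= 7 + 55 = 62

62


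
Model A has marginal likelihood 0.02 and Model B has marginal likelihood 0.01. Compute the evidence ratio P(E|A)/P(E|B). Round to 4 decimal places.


Evidence ratio = P(E|A) / P(E|B)
= 0.02 / 0.01
= 2.0

2.0


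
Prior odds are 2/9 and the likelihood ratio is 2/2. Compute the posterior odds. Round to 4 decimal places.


Posterior odds = prior odds * likelihood ratio
= (2/9) * (2/2)
= 4 / 18
= 0.2222

0.2222


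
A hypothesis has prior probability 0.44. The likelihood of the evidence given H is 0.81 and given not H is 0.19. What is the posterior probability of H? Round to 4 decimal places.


Using Bayes' theorem:
P(E) = 0.44 * 0.81 + 0.56 * 0.19
P(E) = 0.4628
P(H|E) = (0.44 * 0.81) / 0.4628 = 0.7701

0.7701


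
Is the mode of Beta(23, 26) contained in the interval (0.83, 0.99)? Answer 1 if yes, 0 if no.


Mode = (a-1)/(a+b-2) = 22/47 = 0.4681
Interval: (0.83, 0.99)
Contains mode? 0

0


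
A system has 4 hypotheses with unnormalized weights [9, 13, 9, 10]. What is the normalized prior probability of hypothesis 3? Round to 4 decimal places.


The normalized prior is the weight divided by the total.
Total weight = 41
P(H3) = 9 / 41 = 0.2195

0.2195


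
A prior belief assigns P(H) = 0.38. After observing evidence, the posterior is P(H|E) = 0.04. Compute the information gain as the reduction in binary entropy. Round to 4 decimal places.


H(prior) = -0.38*log2(0.38) - 0.62*log2(0.62)
= 0.958
H(post) = -0.04*log2(0.04) - 0.96*log2(0.96)
= 0.2423
IG = 0.958 - 0.2423 = 0.7157

0.7157


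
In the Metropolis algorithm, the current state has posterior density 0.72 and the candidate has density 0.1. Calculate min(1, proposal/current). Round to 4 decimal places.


Ratio = 0.1/0.72 = 0.1389
Acceptance probability = min(1, 0.1389)
= 0.1389

0.1389


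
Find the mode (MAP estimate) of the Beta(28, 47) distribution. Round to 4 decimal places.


For Beta(a,b) with a,b > 1:
Mode = (a-1)/(a+b-2) = (28-1)/(75-2)
= 27/73 = 0.3699

0.3699


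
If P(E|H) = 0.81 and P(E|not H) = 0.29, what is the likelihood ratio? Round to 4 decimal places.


Likelihood ratio = P(E|H) / P(E|not H)
= 0.81 / 0.29
= 2.7931

2.7931


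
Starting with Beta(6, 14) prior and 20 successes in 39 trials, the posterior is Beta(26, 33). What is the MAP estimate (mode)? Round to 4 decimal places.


The mode of Beta(a, b) when a > 1 and b > 1 is (a-1)/(a+b-2)
= (26 - 1) / (26 + 33 - 2)
= 25 / 57
= 0.4386

0.4386


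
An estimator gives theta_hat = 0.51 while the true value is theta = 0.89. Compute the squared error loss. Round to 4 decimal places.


The squared error loss is (theta_hat - theta)^2
= (0.51 - 0.89)^2
= (-0.38)^2 = 0.1444

0.1444


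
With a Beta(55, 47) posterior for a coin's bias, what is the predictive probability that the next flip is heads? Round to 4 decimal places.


The predictive probability equals the posterior mean.
P(next = heads) = alpha / (alpha + beta)
= 55 / 102 = 0.5392

0.5392


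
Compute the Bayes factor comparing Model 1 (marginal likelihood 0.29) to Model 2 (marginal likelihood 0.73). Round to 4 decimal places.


BF12 = marginal likelihood of M1 / marginal likelihood of M2
= 0.29/0.73
= 0.3973

0.3973


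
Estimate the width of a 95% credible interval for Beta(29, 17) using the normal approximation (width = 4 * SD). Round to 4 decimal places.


For Beta(a,b): Var = ab/((a+b)^2(a+b+1))
Var = 0.005, SD = 0.0704
Approximate 95% CI width = 4 * 0.0704 = 0.2816

0.2816


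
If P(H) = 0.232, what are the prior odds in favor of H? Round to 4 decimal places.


Prior odds = P(H) / (1 - P(H))
= 0.232 / 0.768
= 0.3021

0.3021


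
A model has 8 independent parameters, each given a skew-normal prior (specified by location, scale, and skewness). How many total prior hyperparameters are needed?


Each skew-normal prior needs 3 hyperparameters (location, scale, and skewness).
Total = 3 * 8 = 24

24


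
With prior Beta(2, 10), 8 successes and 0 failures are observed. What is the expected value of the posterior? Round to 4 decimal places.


Posterior = Beta(10, 10)
E[theta] = alpha/(alpha+beta)
= 10/20 = 0.5

0.5


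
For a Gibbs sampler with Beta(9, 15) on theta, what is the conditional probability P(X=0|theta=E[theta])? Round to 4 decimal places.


E[theta] = 9/(9+15) = 0.375
P(X=0|theta) = 1 - theta = 0.625

0.625


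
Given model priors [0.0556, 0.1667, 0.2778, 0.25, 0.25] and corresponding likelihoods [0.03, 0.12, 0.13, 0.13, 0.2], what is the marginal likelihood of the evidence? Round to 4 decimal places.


P(E) = sum_i P(M_i) P(E|M_i)
= 0.0017 + 0.02 + 0.0361 + 0.0325 + 0.05
= 0.1403

0.1403


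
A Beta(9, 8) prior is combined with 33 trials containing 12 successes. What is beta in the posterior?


In conjugate updating:
beta_posterior = beta_prior + (n - k)
= 8 + (33 - 12)
= 8 + 21 = 29

29


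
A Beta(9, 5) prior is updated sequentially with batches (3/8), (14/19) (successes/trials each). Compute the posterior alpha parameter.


Sequential conjugate updating is equivalent to a single batch update.
Total successes across all batches = 17
alpha_posterior = alpha_prior + total_successes = 9 + 17
= 26

26


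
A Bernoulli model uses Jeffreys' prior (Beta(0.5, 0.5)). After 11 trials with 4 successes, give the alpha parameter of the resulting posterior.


Posterior = Beta(prior_alpha + successes, prior_beta + failures)
= Beta(0.5 + 4, 0.5 + 7)
Posterior alpha = 0.5 + k = 0.5 + 4 = 4.5

4.5


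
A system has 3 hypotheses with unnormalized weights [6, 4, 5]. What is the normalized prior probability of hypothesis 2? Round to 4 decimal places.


The normalized prior is the weight divided by the total.
Total weight = 15
P(H2) = 4 / 15 = 0.2667

0.2667


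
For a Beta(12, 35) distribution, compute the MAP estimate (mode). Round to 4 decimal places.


MAP = mode = (a-1)/(a+b-2)
= (12-1)/(12+35-2)
= 11/45 = 0.2444

0.2444


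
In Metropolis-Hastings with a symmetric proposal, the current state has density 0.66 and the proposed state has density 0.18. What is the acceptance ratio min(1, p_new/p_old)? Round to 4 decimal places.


Ratio = p_new / p_old = 0.18 / 0.66 = 0.2727
Acceptance = min(1, 0.2727) = 0.2727

0.2727


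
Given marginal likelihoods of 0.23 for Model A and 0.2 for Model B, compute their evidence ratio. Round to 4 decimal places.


Ratio = ML(A) / ML(B) = 0.23/0.2
= 1.15

1.15


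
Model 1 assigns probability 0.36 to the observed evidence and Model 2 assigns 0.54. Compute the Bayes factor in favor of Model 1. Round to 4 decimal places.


BF = P(data|M1) / P(data|M2)
= 0.36 / 0.54 = 0.6667

0.6667


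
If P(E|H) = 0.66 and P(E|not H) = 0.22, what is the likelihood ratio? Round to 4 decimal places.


Likelihood ratio = P(E|H) / P(E|not H)
= 0.66 / 0.22
= 3.0

3.0


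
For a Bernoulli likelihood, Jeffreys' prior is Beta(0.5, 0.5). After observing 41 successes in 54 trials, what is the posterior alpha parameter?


Jeffreys' prior for Bernoulli is Beta(0.5, 0.5).
Posterior is Beta(0.5 + k, 0.5 + n - k).
Posterior alpha = 0.5 + k = 0.5 + 41 = 41.5

41.5


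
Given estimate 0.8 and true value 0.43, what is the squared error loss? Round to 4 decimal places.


Squared error = (estimate - true)^2
Difference = 0.37
Loss = 0.37^2 = 0.1369

0.1369


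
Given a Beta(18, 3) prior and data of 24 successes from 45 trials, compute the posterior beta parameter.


Number of failures = 45 - 24 = 21
Posterior beta = 3 + 21 = 24

24


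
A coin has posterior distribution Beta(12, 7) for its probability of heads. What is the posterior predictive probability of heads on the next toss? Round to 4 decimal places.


Posterior predictive = E[theta] = alpha/(alpha+beta)
= 12/19
= 0.6316

0.6316


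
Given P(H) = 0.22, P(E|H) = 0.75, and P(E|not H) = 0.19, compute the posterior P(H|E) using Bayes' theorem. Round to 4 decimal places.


By Bayes' theorem: P(H|E) = P(E|H)*P(H) / P(E)
P(E) = P(E|H)*P(H) + P(E|not H)*P(not H)
P(E) = 0.75*0.22 + 0.19*0.78 = 0.3132
P(H|E) = 0.75*0.22 / 0.3132 = 0.5268

0.5268


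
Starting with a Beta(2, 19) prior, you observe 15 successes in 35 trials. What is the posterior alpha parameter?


For a Beta-Binomial conjugate model:
Posterior alpha = prior alpha + number of successes
= 2 + 15 = 17

17


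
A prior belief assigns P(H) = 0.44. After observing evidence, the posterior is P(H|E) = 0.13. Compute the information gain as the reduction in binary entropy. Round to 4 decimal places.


H(prior) = -0.44*log2(0.44) - 0.56*log2(0.56)
= 0.9896
H(post) = -0.13*log2(0.13) - 0.87*log2(0.87)
= 0.5574
IG = 0.9896 - 0.5574 = 0.4321

0.4321


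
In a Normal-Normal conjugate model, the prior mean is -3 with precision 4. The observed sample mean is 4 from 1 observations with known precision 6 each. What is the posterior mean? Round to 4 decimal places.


Posterior precision = tau0 + n*tau = 4 + 1*6 = 10
Posterior mean = (tau0*mu0 + n*tau*xbar) / posterior_precision
= (4*-3 + 1*6*4) / 10
= 12 / 10 = 1.2

1.2


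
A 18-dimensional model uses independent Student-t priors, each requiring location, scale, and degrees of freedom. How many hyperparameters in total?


Per parameter: 3 (location, scale, and degrees of freedom).
Total = 18 * 3 = 54

54


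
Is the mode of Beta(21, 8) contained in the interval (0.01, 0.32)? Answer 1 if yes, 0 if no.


Mode = (a-1)/(a+b-2) = 20/27 = 0.7407
Interval: (0.01, 0.32)
Contains mode? 0

0


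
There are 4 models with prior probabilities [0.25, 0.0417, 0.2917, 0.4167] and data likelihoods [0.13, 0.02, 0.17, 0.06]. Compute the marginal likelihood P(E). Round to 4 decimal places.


P(E) = sum over models of P(M_i) * P(E|M_i)
= 0.25*0.13 + 0.0417*0.02 + 0.2917*0.17 + 0.4167*0.06
= 0.1079

0.1079


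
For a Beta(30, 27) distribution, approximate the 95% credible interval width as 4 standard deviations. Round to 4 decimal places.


Variance of Beta(a,b) = ab / ((a+b)^2 * (a+b+1))
= 30*27 / ((57)^2 * 58)
= 0.0043
SD = sqrt(0.0043) = 0.0656
Width = 4 * SD = 0.2622

0.2622


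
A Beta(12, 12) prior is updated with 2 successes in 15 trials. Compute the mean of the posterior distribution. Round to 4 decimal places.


After update: Beta(14, 25)
Mean = 14 / (14 + 25) = 14 / 39
= 0.359

0.359


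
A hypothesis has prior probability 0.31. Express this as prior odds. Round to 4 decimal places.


Odds = P(H) / P(not H) = 0.31 / 0.69
= 0.4493

0.4493


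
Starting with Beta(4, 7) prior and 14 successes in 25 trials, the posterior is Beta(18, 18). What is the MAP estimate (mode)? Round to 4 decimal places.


The mode of Beta(a, b) when a > 1 and b > 1 is (a-1)/(a+b-2)
= (18 - 1) / (18 + 18 - 2)
= 17 / 34
= 0.5

0.5


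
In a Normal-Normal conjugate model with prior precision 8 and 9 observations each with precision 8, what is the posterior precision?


Posterior precision = prior precision + n * observation precision
= 8 + 9 * 8
= 8 + 72 = 80

80


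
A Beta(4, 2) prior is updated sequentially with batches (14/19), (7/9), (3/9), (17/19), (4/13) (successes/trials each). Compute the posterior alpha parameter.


Sequential conjugate updating is equivalent to a single batch update.
Total successes across all batches = 45
alpha_posterior = alpha_prior + total_successes = 4 + 45
= 49

49


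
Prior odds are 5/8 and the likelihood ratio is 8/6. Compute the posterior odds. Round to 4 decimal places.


Posterior odds = prior odds * likelihood ratio
= (5/8) * (8/6)
= 40 / 48
= 0.8333

0.8333


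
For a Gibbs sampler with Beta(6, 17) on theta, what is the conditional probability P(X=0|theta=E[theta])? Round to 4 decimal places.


E[theta] = 6/(6+17) = 0.2609
P(X=0|theta) = 1 - theta = 0.7391

0.7391


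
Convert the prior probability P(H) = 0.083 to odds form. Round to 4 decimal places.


P(not H) = 1 - 0.083 = 0.917
Odds = 0.083 / 0.917 = 0.0905

0.0905


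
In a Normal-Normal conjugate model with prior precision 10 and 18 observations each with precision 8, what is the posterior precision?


Posterior precision = prior precision + n * observation precision
= 10 + 18 * 8
= 10 + 144 = 154

154


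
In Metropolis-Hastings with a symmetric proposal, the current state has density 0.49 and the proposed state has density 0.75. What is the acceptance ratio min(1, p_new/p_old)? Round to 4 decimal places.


Ratio = p_new / p_old = 0.75 / 0.49 = 1.5306
Acceptance = min(1, 1.5306) = 1.0

1.0


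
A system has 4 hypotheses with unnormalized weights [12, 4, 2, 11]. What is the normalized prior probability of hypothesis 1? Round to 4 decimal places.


The normalized prior is the weight divided by the total.
Total weight = 29
P(H1) = 12 / 29 = 0.4138

0.4138


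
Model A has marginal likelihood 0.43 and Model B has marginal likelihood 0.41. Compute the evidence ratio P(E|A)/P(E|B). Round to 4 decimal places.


Evidence ratio = P(E|A) / P(E|B)
= 0.43 / 0.41
= 1.0488

1.0488


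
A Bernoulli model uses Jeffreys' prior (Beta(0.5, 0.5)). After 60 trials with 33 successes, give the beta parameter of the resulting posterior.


Posterior = Beta(prior_alpha + successes, prior_beta + failures)
= Beta(0.5 + 33, 0.5 + 27)
Posterior beta = 0.5 + (n - k) = 0.5 + 27 = 27.5

27.5


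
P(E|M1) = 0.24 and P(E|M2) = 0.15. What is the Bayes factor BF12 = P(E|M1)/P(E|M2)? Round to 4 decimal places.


Bayes factor BF12 = P(E|M1) / P(E|M2)
= 0.24 / 0.15
= 1.6

1.6


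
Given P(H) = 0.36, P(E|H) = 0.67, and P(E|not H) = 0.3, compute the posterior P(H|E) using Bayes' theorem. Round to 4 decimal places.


By Bayes' theorem: P(H|E) = P(E|H)*P(H) / P(E)
P(E) = P(E|H)*P(H) + P(E|not H)*P(not H)
P(E) = 0.67*0.36 + 0.3*0.64 = 0.4332
P(H|E) = 0.67*0.36 / 0.4332 = 0.5568

0.5568


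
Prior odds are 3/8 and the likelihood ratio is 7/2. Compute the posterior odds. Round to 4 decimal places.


Posterior odds = prior odds * likelihood ratio
= (3/8) * (7/2)
= 21 / 16
= 1.3125

1.3125


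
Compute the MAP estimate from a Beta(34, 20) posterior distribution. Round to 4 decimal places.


MAP = mode of Beta distribution
= (alpha - 1)/(alpha + beta - 2)
= (34-1)/(34+20-2)
= 33/52 = 0.6346

0.6346


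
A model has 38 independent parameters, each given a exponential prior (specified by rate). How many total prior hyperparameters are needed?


Each exponential prior needs 1 hyperparameter (rate).
Total = 1 * 38 = 38

38


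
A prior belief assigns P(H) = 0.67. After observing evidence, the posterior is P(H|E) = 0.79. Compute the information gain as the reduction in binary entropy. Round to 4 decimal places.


H(prior) = -0.67*log2(0.67) - 0.33*log2(0.33)
= 0.9149
H(post) = -0.79*log2(0.79) - 0.21*log2(0.21)
= 0.7415
IG = 0.9149 - 0.7415 = 0.1734

0.1734


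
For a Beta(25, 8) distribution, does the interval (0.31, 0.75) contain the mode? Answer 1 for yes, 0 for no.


Mode of Beta(a,b) = (a-1)/(a+b-2)
= (25-1)/(25+8-2) = 0.7742
Check: 0.31 <= 0.7742 <= 0.75?
Result: 0

0


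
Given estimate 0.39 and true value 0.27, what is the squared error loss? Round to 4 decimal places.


Squared error = (estimate - true)^2
Difference = 0.12
Loss = 0.12^2 = 0.0144

0.0144


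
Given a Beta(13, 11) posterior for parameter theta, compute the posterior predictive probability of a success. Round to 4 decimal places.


For a Beta-Bernoulli model, the predictive probability is the mean:
P(success) = 13/(13+11) = 13/24 = 0.5417

0.5417


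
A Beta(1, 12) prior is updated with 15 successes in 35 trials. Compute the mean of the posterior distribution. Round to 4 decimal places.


After update: Beta(16, 32)
Mean = 16 / (16 + 32) = 16 / 48
= 0.3333

0.3333


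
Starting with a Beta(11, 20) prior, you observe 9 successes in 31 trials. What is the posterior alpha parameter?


For a Beta-Binomial conjugate model:
Posterior alpha = prior alpha + number of successes
= 11 + 9 = 20

20


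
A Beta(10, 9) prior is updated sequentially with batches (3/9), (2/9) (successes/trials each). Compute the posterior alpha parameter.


Sequential conjugate updating is equivalent to a single batch update.
Total successes across all batches = 5
alpha_posterior = alpha_prior + total_successes = 10 + 5
= 15

15


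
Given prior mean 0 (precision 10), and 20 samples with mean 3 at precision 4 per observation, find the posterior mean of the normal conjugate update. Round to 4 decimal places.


The posterior mean is a precision-weighted average of prior and data.
Post. prec. = 10 + 80 = 90
Post. mean = (0 + 240)/90 = 240/90 = 2.6667

2.6667


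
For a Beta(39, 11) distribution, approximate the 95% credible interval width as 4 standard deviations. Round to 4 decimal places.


Variance of Beta(a,b) = ab / ((a+b)^2 * (a+b+1))
= 39*11 / ((50)^2 * 51)
= 0.0034
SD = sqrt(0.0034) = 0.058
Width = 4 * SD = 0.232

0.232


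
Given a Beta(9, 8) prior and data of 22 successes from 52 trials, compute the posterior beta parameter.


Number of failures = 52 - 22 = 30
Posterior beta = 8 + 30 = 38

38


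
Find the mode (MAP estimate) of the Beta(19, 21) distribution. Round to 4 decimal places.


For Beta(a,b) with a,b > 1:
Mode = (a-1)/(a+b-2) = (19-1)/(40-2)
= 18/38 = 0.4737

0.4737


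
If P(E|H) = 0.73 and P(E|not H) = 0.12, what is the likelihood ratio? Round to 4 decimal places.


Likelihood ratio = P(E|H) / P(E|not H)
= 0.73 / 0.12
= 6.0833

6.0833


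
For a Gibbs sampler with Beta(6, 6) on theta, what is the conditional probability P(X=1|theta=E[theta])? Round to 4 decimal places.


E[theta] = 6/(6+6) = 0.5
P(X=1|theta) = theta = 0.5

0.5


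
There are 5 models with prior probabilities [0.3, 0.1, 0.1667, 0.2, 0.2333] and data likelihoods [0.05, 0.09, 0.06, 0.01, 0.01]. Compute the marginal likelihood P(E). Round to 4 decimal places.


P(E) = sum over models of P(M_i) * P(E|M_i)
= 0.3*0.05 + 0.1*0.09 + 0.1667*0.06 + 0.2*0.01 + 0.2333*0.01
= 0.0383

0.0383


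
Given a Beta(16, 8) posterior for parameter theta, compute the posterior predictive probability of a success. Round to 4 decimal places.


For a Beta-Bernoulli model, the predictive probability is the mean:
P(success) = 16/(16+8) = 16/24 = 0.6667

0.6667


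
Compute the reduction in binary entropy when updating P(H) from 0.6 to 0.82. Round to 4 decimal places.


H_before = -p*log2(p) - (1-p)*log2(1-p) for p=0.6: 0.971
H_after for p=0.82: 0.6801
Reduction = 0.971 - 0.6801 = 0.2909

0.2909


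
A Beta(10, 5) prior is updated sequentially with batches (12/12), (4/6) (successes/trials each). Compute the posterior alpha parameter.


Sequential conjugate updating is equivalent to a single batch update.
Total successes across all batches = 16
alpha_posterior = alpha_prior + total_successes = 10 + 16
= 26

26


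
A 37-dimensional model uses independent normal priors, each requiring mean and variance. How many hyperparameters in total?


Per parameter: 2 (mean and variance).
Total = 37 * 2 = 74

74


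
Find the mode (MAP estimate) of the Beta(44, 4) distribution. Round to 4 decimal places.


For Beta(a,b) with a,b > 1:
Mode = (a-1)/(a+b-2) = (44-1)/(48-2)
= 43/46 = 0.9348

0.9348


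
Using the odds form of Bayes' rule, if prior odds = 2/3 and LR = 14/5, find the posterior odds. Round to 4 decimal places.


Bayes' rule in odds form: posterior odds = prior odds * LR
= (2 * 14) / (3 * 5)
= 28/15 = 1.8667

1.8667


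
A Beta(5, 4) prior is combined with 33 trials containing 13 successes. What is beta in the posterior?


In conjugate updating:
beta_posterior = beta_prior + (n - k)
= 4 + (33 - 13)
= 4 + 20 = 24

24


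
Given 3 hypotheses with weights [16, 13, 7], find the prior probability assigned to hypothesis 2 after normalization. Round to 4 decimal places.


To normalize, divide each weight by the sum of all weights.
Sum = 36
Prior(H2) = 13/36 = 0.3611

0.3611


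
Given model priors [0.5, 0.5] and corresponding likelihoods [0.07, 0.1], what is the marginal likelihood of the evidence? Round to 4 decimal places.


P(E) = sum_i P(M_i) P(E|M_i)
= 0.035 + 0.05
= 0.085

0.085


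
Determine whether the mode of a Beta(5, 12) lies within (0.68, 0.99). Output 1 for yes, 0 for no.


First find the mode: (a-1)/(a+b-2) = 0.2667
Is 0.2667 in (0.68, 0.99)? 0

0


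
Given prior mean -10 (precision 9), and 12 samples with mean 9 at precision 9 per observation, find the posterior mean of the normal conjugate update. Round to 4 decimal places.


The posterior mean is a precision-weighted average of prior and data.
Post. prec. = 9 + 108 = 117
Post. mean = (-90 + 972)/117 = 882/117 = 7.5385

7.5385


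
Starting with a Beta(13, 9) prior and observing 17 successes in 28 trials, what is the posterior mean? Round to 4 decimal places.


Posterior parameters: alpha = 13 + 17 = 30
beta = 9 + 11 = 20
Posterior mean = alpha / (alpha + beta) = 30 / 50
= 0.6

0.6


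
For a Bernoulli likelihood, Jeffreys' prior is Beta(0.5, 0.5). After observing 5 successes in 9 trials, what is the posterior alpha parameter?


Jeffreys' prior for Bernoulli is Beta(0.5, 0.5).
Posterior is Beta(0.5 + k, 0.5 + n - k).
Posterior alpha = 0.5 + k = 0.5 + 5 = 5.5

5.5


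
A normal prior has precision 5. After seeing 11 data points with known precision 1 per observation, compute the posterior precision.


In the conjugate normal model, precisions add:
tau_posterior = tau_prior + n * tau_data
= 5 + 11*1 = 16

16


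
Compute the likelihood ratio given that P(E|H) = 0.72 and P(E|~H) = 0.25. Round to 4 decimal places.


LR = P(E|H) / P(E|~H)
= 0.72 / 0.25 = 2.88

2.88


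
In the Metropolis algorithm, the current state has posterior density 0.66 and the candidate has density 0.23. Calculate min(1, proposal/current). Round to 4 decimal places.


Ratio = 0.23/0.66 = 0.3485
Acceptance probability = min(1, 0.3485)
= 0.3485

0.3485


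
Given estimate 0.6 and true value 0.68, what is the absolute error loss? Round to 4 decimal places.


Absolute error = |estimate - true|
= |-0.08| = 0.08

0.08


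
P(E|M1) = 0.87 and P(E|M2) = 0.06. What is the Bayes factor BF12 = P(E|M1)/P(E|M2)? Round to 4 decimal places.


Bayes factor BF12 = P(E|M1) / P(E|M2)
= 0.87 / 0.06
= 14.5

14.5


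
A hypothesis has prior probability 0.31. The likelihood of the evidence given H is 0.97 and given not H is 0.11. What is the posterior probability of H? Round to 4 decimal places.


Using Bayes' theorem:
P(E) = 0.31 * 0.97 + 0.69 * 0.11
P(E) = 0.3766
P(H|E) = (0.31 * 0.97) / 0.3766 = 0.7985

0.7985


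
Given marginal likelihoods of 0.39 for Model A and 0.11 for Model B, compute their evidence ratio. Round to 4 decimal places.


Ratio = ML(A) / ML(B) = 0.39/0.11
= 3.5455

3.5455


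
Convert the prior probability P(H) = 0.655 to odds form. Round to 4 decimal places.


P(not H) = 1 - 0.655 = 0.345
Odds = 0.655 / 0.345 = 1.8986

1.8986


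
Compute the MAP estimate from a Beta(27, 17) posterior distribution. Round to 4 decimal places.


MAP = mode of Beta distribution
= (alpha - 1)/(alpha + beta - 2)
= (27-1)/(27+17-2)
= 26/42 = 0.619

0.619


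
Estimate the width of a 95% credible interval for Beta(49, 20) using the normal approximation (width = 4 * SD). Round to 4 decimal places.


For Beta(a,b): Var = ab/((a+b)^2(a+b+1))
Var = 0.0029, SD = 0.0542
Approximate 95% CI width = 4 * 0.0542 = 0.2169

0.2169


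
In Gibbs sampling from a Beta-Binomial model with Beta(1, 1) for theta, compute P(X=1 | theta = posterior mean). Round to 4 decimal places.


Posterior mean = alpha/(alpha+beta) = 1/2 = 0.5
P(X=1|theta=mean) = theta = 0.5

0.5


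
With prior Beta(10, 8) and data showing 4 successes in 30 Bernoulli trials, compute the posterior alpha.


Conjugate update: alpha_posterior = alpha_prior + k
= 10 + 4 = 14

14


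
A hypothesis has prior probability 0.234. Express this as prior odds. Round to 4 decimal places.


Odds = P(H) / P(not H) = 0.234 / 0.766
= 0.3055

0.3055


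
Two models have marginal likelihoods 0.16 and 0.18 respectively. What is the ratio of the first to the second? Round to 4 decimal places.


Evidence ratio = 0.16 / 0.18
= 0.8889

0.8889


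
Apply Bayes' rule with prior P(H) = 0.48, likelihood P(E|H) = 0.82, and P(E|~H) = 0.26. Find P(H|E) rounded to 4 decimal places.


Step 1: Compute marginal P(E) = P(E|H)P(H) + P(E|~H)P(~H)
= 0.82*0.48 + 0.26*0.52 = 0.5288
Step 2: P(H|E) = P(E|H)P(H)/P(E) = 0.3936/0.5288
= 0.7443

0.7443


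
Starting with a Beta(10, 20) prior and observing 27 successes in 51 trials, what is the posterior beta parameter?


Posterior beta = prior beta + failures
Failures = 51 - 27 = 24
beta_post = 20 + 24 = 44

44


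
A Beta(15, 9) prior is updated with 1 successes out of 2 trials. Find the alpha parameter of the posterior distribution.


In the Beta-Binomial conjugate update:
alpha_post = alpha_prior + successes
= 15 + 1
= 16

16


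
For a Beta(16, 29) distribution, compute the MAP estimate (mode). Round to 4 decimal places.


MAP = mode = (a-1)/(a+b-2)
= (16-1)/(16+29-2)
= 15/43 = 0.3488

0.3488


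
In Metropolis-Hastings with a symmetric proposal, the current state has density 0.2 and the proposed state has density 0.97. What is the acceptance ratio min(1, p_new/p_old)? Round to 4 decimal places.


Ratio = p_new / p_old = 0.97 / 0.2 = 4.85
Acceptance = min(1, 4.85) = 1.0

1.0


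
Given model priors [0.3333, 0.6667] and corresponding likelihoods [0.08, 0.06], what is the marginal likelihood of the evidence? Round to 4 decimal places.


P(E) = sum_i P(M_i) P(E|M_i)
= 0.0267 + 0.04
= 0.0667

0.0667


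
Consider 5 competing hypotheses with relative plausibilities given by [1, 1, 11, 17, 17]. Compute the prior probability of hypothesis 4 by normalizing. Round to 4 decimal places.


Sum of weights = 1 + 1 + 11 + 17 + 17 = 47
Normalized prior for H4 = 17 / 47
= 0.3617

0.3617


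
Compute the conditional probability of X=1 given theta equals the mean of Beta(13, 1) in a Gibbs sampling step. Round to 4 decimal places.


Mean of Beta(13, 1) = 0.9286
P(X=1 | theta=0.9286) = 0.9286

0.9286


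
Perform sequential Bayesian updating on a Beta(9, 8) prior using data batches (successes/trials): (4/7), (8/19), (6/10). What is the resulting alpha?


Accumulate successes: 18
Posterior alpha = prior alpha + sum of successes
= 9 + 18 = 27

27


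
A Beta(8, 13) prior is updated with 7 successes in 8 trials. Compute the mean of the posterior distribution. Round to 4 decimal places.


After update: Beta(15, 14)
Mean = 15 / (15 + 14) = 15 / 29
= 0.5172

0.5172


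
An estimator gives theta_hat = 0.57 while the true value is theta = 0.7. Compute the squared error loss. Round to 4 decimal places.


The squared error loss is (theta_hat - theta)^2
= (0.57 - 0.7)^2
= (-0.13)^2 = 0.0169

0.0169


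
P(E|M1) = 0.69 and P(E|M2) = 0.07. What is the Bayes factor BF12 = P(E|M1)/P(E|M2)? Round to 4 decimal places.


Bayes factor BF12 = P(E|M1) / P(E|M2)
= 0.69 / 0.07
= 9.8571

9.8571


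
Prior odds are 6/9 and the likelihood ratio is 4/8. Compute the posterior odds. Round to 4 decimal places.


Posterior odds = prior odds * likelihood ratio
= (6/9) * (4/8)
= 24 / 72
= 0.3333

0.3333


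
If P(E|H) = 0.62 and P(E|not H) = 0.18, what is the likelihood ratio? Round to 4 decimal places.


Likelihood ratio = P(E|H) / P(E|not H)
= 0.62 / 0.18
= 3.4444

3.4444


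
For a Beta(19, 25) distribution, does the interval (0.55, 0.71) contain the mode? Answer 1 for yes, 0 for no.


Mode of Beta(a,b) = (a-1)/(a+b-2)
= (19-1)/(19+25-2) = 0.4286
Check: 0.55 <= 0.4286 <= 0.71?
Result: 0

0


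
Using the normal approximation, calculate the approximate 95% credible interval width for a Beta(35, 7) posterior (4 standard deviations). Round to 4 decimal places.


Var(Beta) = 35*7/(42^2 * 43) = 0.0032
SD = 0.0568
Width ~ 4*SD = 0.2273

0.2273


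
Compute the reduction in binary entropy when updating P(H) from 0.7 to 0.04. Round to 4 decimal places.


H_before = -p*log2(p) - (1-p)*log2(1-p) for p=0.7: 0.8813
H_after for p=0.04: 0.2423
Reduction = 0.8813 - 0.2423 = 0.639

0.639


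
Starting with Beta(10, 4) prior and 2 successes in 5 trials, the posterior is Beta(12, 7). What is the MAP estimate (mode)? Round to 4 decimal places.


The mode of Beta(a, b) when a > 1 and b > 1 is (a-1)/(a+b-2)
= (12 - 1) / (12 + 7 - 2)
= 11 / 17
= 0.6471

0.6471


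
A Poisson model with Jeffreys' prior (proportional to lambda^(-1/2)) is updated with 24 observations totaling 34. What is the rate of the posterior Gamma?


Posterior = Gamma(0.5 + S, n)
= Gamma(0.5 + 34, 24)
Posterior rate = 0 + n = 24

24.0


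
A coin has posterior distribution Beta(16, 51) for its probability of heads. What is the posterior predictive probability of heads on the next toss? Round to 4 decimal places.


Posterior predictive = E[theta] = alpha/(alpha+beta)
= 16/67
= 0.2388

0.2388


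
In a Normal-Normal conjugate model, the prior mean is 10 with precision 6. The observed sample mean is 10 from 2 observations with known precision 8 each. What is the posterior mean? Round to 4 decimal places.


Posterior precision = tau0 + n*tau = 6 + 2*8 = 22
Posterior mean = (tau0*mu0 + n*tau*xbar) / posterior_precision
= (6*10 + 2*8*10) / 22
= 220 / 22 = 10.0

10.0


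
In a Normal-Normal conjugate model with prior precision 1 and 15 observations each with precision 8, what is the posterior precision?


Posterior precision = prior precision + n * observation precision
= 1 + 15 * 8
= 1 + 120 = 121

121


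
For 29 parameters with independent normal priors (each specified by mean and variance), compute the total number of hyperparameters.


A normal prior has 2 hyperparameters per parameter.
Total = 29 * 2 = 58

58


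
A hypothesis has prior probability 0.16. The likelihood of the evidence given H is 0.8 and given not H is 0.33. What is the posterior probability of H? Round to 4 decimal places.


Using Bayes' theorem:
P(E) = 0.16 * 0.8 + 0.84 * 0.33
P(E) = 0.4052
P(H|E) = (0.16 * 0.8) / 0.4052 = 0.3159

0.3159
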